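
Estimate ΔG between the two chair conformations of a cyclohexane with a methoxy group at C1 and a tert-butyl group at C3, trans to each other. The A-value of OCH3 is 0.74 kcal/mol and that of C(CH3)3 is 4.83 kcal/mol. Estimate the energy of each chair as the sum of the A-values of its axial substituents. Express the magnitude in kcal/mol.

C1 and C3 have the same parity, so for the trans isomer the two substituents are one axial and one equatorial in each chair.
Chair I (methoxy axial, tert-butyl equatorial): E = 0.74 kcal/mol.
Chair II (methoxy equatorial, tert-butyl axial): E = 4.83 kcal/mol.
ΔE = 4.83 − 0.74 = 4.09 kcal/mol; chair I is more stable.

4.09 kcal/mol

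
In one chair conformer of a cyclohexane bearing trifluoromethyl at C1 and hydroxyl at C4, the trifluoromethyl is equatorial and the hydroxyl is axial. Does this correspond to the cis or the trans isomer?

C1 and C4 have opposite parity, so their axial bonds point in opposite directions.
With opposite-parity carbons, two substituents on the same face are one axial and one equatorial; opposite faces give both axial or both equatorial.
Here the groups are equatorial/axial → same face → cis.

cis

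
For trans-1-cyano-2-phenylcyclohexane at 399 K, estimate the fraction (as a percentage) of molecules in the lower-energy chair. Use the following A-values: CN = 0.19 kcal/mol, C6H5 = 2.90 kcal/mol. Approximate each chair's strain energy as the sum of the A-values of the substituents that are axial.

98.0%

C1 and C2 have opposite parity, so for the trans isomer the two substituents are e,e in one chair and a,a in the other.
Chair I (cyano axial, phenyl axial): E = 3.09 kcal/mol; chair II (cyano equatorial, phenyl equatorial): E = 0.00 kcal/mol.
ΔG = 3.09 kcal/mol between the two chairs.
K = exp(ΔG/RT) with R = 1.987×10⁻³ kcal mol⁻¹ K⁻¹ and T = 399 K gives K ≈ 49.3.
Fraction in the lower-energy chair = K/(K+1) = 98.0%.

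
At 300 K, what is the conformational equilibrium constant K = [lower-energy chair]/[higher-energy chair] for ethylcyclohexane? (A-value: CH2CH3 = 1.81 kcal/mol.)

K ≈ 20.8

One chair has the ethyl group axial (E = 1.81 kcal/mol) and the other has it equatorial (E = 0).
ΔG = 1.81 kcal/mol between the two chairs.
K = exp(ΔG/RT) with R = 1.987×10⁻³ kcal mol⁻¹ K⁻¹ and T = 300 K gives K ≈ 20.8.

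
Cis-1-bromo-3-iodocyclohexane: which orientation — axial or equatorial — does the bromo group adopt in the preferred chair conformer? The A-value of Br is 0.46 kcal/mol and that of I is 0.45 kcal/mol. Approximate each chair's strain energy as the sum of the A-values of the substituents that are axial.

equatorial

C1 and C3 have the same parity, so for the cis isomer the two substituents are e,e in one chair and a,a in the other.
Chair I (bromo axial, iodo axial): E = 0.91 kcal/mol.
Chair II (bromo equatorial, iodo equatorial): E = 0.00 kcal/mol.
Chair II is the more stable (lower-energy) conformer, and in that chair the bromo group is equatorial.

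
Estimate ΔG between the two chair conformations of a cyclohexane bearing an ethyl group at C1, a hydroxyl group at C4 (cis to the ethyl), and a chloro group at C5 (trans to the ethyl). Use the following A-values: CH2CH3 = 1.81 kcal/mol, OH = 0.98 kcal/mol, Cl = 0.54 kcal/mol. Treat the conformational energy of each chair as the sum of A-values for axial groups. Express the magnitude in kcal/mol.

0.29 kcal/mol

Chair I (ethyl axial, hydroxyl equatorial, chloro equatorial): E = 1.81 kcal/mol.
Chair II (ethyl equatorial, hydroxyl axial, chloro axial): E = 1.52 kcal/mol.
ΔE = 1.81 − 1.52 = 0.29 kcal/mol; chair II is more stable.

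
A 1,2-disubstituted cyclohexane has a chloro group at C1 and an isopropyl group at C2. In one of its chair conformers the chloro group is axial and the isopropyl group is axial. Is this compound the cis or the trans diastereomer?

C1 and C2 have opposite parity, so their axial bonds point in opposite directions.
With opposite-parity carbons, two substituents on the same face are one axial and one equatorial; opposite faces give both axial or both equatorial.
Here the groups are axial/axial → opposite face → trans.

trans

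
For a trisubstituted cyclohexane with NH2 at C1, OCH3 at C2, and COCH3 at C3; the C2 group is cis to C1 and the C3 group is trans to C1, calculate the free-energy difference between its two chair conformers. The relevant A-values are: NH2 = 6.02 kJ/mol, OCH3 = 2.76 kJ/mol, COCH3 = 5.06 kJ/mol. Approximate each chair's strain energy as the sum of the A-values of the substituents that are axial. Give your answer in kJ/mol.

Chair I (amino axial, methoxy equatorial, acetyl equatorial): E = 6.02 kJ/mol.
Chair II (amino equatorial, methoxy axial, acetyl axial): E = 7.82 kJ/mol.
ΔE = 7.82 − 6.02 = 1.80 kJ/mol; chair I is more stable.

1.80 kJ/mol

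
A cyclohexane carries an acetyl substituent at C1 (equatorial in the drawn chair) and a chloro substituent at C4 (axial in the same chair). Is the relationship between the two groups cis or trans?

C1 and C4 have opposite parity, so their axial bonds point in opposite directions.
With opposite-parity carbons, two substituents on the same face are one axial and one equatorial; opposite faces give both axial or both equatorial.
Here the groups are equatorial/axial → same face → cis.

cis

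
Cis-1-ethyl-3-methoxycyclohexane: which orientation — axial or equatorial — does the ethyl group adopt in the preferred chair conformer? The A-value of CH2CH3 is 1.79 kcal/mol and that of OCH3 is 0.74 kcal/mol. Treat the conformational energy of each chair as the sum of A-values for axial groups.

equatorial

C1 and C3 have the same parity, so for the cis isomer the two substituents are e,e in one chair and a,a in the other.
Chair I (ethyl axial, methoxy axial): E = 2.53 kcal/mol.
Chair II (ethyl equatorial, methoxy equatorial): E = 0.00 kcal/mol.
Chair II is the more stable (lower-energy) conformer, and in that chair the ethyl group is equatorial.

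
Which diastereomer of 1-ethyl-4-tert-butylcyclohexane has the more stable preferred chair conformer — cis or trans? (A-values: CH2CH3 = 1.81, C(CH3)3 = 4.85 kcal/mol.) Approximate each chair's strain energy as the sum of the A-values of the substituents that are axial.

At 1,4 positions (parity opposite): cis → (a,e or e,a); trans → (e,e or a,a).
Best chair for cis: E = 1.81 kcal/mol; best chair for trans: E = 0.00 kcal/mol.
The trans isomer is lower by 1.81 kcal/mol.

trans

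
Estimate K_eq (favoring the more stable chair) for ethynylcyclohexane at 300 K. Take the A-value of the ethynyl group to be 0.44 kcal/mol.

K ≈ 2.09

One chair has the ethynyl group axial (E = 0.44 kcal/mol) and the other has it equatorial (E = 0).
ΔG = 0.44 kcal/mol between the two chairs.
K = exp(ΔG/RT) with R = 1.987×10⁻³ kcal mol⁻¹ K⁻¹ and T = 300 K gives K ≈ 2.09.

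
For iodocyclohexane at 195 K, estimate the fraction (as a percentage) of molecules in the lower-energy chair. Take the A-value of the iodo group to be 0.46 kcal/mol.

76.6%

One chair has the iodo group axial (E = 0.46 kcal/mol) and the other has it equatorial (E = 0).
ΔG = 0.46 kcal/mol between the two chairs.
K = exp(ΔG/RT) with R = 1.987×10⁻³ kcal mol⁻¹ K⁻¹ and T = 195 K gives K ≈ 3.28.
Fraction in the lower-energy chair = K/(K+1) = 76.6%.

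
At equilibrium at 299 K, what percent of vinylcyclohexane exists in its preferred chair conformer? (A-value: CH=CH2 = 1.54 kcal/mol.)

One chair has the vinyl group axial (E = 1.54 kcal/mol) and the other has it equatorial (E = 0).
ΔG = 1.54 kcal/mol between the two chairs.
K = exp(ΔG/RT) with R = 1.987×10⁻³ kcal mol⁻¹ K⁻¹ and T = 299 K gives K ≈ 13.4.
Fraction in the lower-energy chair = K/(K+1) = 93.0%.

93.0%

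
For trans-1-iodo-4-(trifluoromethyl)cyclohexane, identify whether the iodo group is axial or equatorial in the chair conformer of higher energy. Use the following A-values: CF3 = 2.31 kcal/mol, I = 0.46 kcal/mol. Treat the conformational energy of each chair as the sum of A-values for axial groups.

C1 and C4 have opposite parity, so for the trans isomer the two substituents are e,e in one chair and a,a in the other.
Chair I (trifluoromethyl axial, iodo axial): E = 2.77 kcal/mol.
Chair II (trifluoromethyl equatorial, iodo equatorial): E = 0.00 kcal/mol.
Chair I is the less stable (higher-energy) conformer, and in that chair the iodo group is axial.

axial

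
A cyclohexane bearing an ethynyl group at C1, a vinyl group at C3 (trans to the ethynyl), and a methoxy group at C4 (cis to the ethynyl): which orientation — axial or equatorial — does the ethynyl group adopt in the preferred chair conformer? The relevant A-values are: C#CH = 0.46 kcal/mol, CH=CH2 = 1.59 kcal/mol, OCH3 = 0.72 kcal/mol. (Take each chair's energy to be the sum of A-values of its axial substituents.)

axial

Chair I (ethynyl axial, vinyl equatorial, methoxy equatorial): E = 0.46 kcal/mol.
Chair II (ethynyl equatorial, vinyl axial, methoxy axial): E = 2.31 kcal/mol.
Chair I is the more stable (lower-energy) conformer, and in that chair the ethynyl group is axial.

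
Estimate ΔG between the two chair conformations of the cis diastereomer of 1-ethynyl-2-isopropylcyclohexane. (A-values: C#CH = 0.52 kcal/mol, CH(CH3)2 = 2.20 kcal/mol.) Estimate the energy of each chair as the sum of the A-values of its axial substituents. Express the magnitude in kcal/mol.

1.68 kcal/mol

C1 and C2 have opposite parity, so for the cis isomer the two substituents are one axial and one equatorial in each chair.
Chair I (ethynyl axial, isopropyl equatorial): E = 0.52 kcal/mol.
Chair II (ethynyl equatorial, isopropyl axial): E = 2.20 kcal/mol.
ΔE = 2.20 − 0.52 = 1.68 kcal/mol; chair I is more stable.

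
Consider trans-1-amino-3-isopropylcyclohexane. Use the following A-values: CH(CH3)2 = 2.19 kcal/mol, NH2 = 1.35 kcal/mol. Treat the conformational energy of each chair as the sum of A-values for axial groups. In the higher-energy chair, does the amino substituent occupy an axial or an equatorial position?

C1 and C3 have the same parity, so for the trans isomer the two substituents are one axial and one equatorial in each chair.
Chair I (isopropyl axial, amino equatorial): E = 2.19 kcal/mol.
Chair II (isopropyl equatorial, amino axial): E = 1.35 kcal/mol.
Chair I is the less stable (higher-energy) conformer, and in that chair the amino group is equatorial.

equatorial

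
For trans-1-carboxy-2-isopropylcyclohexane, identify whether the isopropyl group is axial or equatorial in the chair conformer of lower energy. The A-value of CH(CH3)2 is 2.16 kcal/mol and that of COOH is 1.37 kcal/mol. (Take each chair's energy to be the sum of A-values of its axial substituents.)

C1 and C2 have opposite parity, so for the trans isomer the two substituents are e,e in one chair and a,a in the other.
Chair I (isopropyl axial, carboxyl axial): E = 3.53 kcal/mol.
Chair II (isopropyl equatorial, carboxyl equatorial): E = 0.00 kcal/mol.
Chair II is the more stable (lower-energy) conformer, and in that chair the isopropyl group is equatorial.

equatorial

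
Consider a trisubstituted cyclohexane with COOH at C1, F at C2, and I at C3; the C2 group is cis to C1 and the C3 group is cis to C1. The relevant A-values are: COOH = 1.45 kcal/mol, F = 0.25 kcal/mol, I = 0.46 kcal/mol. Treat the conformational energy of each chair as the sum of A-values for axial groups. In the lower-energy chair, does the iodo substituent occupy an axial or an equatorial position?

equatorial

Chair I (carboxyl axial, fluoro equatorial, iodo axial): E = 1.91 kcal/mol.
Chair II (carboxyl equatorial, fluoro axial, iodo equatorial): E = 0.25 kcal/mol.
Chair II is the more stable (lower-energy) conformer, and in that chair the iodo group is equatorial.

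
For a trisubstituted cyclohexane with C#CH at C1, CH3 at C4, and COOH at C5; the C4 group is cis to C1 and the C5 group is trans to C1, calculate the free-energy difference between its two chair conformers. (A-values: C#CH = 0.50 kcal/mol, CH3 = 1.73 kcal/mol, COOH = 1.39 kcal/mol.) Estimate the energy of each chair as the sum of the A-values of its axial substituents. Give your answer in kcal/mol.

2.62 kcal/mol

Chair I (ethynyl axial, methyl equatorial, carboxyl equatorial): E = 0.50 kcal/mol.
Chair II (ethynyl equatorial, methyl axial, carboxyl axial): E = 3.12 kcal/mol.
ΔE = 3.12 − 0.50 = 2.62 kcal/mol; chair I is more stable.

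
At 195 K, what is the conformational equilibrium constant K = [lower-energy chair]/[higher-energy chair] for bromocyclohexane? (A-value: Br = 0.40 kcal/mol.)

One chair has the bromo group axial (E = 0.40 kcal/mol) and the other has it equatorial (E = 0).
ΔG = 0.40 kcal/mol between the two chairs.
K = exp(ΔG/RT) with R = 1.987×10⁻³ kcal mol⁻¹ K⁻¹ and T = 195 K gives K ≈ 2.81.

K ≈ 2.81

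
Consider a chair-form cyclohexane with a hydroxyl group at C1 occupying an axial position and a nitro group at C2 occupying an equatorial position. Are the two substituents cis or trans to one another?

cis

C1 and C2 have opposite parity, so their axial bonds point in opposite directions.
With opposite-parity carbons, two substituents on the same face are one axial and one equatorial; opposite faces give both axial or both equatorial.
Here the groups are axial/equatorial → same face → cis.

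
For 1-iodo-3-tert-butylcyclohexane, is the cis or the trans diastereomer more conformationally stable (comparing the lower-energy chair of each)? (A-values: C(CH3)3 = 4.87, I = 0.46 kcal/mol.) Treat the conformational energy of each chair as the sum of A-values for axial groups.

cis

At 1,3 positions (parity same): cis → (e,e or a,a); trans → (a,e or e,a).
Best chair for cis: E = 0.00 kcal/mol; best chair for trans: E = 0.46 kcal/mol.
The cis isomer is lower by 0.46 kcal/mol.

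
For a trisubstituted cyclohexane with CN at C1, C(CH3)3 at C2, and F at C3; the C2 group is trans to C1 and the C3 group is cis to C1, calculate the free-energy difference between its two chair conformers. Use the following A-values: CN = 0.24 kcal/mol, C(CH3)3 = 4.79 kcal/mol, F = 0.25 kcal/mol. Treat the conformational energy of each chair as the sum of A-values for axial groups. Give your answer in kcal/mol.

5.28 kcal/mol

Chair I (cyano axial, tert-butyl axial, fluoro axial): E = 5.28 kcal/mol.
Chair II (cyano equatorial, tert-butyl equatorial, fluoro equatorial): E = 0.00 kcal/mol.
ΔE = 5.28 − 0.00 = 5.28 kcal/mol; chair II is more stable.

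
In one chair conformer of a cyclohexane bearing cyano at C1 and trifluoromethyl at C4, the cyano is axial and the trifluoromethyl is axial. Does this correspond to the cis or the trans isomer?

trans

C1 and C4 have opposite parity, so their axial bonds point in opposite directions.
With opposite-parity carbons, two substituents on the same face are one axial and one equatorial; opposite faces give both axial or both equatorial.
Here the groups are axial/axial → opposite face → trans.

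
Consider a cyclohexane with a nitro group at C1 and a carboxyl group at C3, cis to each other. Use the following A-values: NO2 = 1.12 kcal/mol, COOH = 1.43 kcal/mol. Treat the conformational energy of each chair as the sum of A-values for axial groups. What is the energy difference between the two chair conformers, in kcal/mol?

2.55 kcal/mol

C1 and C3 have the same parity, so for the cis isomer the two substituents are e,e in one chair and a,a in the other.
Chair I (nitro axial, carboxyl axial): E = 2.55 kcal/mol.
Chair II (nitro equatorial, carboxyl equatorial): E = 0.00 kcal/mol.
ΔE = 2.55 − 0.00 = 2.55 kcal/mol; chair II is more stable.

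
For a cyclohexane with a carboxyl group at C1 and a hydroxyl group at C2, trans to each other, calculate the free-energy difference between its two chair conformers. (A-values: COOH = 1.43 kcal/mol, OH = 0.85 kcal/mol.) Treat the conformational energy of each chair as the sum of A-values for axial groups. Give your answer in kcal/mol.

C1 and C2 have opposite parity, so for the trans isomer the two substituents are e,e in one chair and a,a in the other.
Chair I (carboxyl axial, hydroxyl axial): E = 2.28 kcal/mol.
Chair II (carboxyl equatorial, hydroxyl equatorial): E = 0.00 kcal/mol.
ΔE = 2.28 − 0.00 = 2.28 kcal/mol; chair II is more stable.

2.28 kcal/mol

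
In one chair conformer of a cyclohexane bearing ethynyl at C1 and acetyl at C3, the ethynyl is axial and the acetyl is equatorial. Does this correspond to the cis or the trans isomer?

C1 and C3 have the same parity, so their axial bonds point in the same direction.
With same-parity carbons, two substituents on the same face are both axial or both equatorial; opposite faces give one of each.
Here the groups are axial/equatorial → opposite face → trans.

trans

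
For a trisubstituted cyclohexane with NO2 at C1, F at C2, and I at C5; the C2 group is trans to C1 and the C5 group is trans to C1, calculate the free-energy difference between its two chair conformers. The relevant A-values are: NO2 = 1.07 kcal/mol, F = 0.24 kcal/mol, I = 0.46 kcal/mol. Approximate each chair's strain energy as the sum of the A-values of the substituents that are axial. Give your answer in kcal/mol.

Chair I (nitro axial, fluoro axial, iodo equatorial): E = 1.31 kcal/mol.
Chair II (nitro equatorial, fluoro equatorial, iodo axial): E = 0.46 kcal/mol.
ΔE = 1.31 − 0.46 = 0.85 kcal/mol; chair II is more stable.

0.85 kcal/mol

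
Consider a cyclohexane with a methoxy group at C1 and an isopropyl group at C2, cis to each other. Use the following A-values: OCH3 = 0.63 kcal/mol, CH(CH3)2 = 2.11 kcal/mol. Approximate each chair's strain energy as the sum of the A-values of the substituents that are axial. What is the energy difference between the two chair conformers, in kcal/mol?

C1 and C2 have opposite parity, so for the cis isomer the two substituents are one axial and one equatorial in each chair.
Chair I (methoxy axial, isopropyl equatorial): E = 0.63 kcal/mol.
Chair II (methoxy equatorial, isopropyl axial): E = 2.11 kcal/mol.
ΔE = 2.11 − 0.63 = 1.48 kcal/mol; chair I is more stable.

1.48 kcal/mol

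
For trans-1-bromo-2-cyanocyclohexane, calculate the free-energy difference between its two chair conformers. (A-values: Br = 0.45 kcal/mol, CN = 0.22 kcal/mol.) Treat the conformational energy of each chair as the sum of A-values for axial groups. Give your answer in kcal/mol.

0.67 kcal/mol

C1 and C2 have opposite parity, so for the trans isomer the two substituents are e,e in one chair and a,a in the other.
Chair I (bromo axial, cyano axial): E = 0.67 kcal/mol.
Chair II (bromo equatorial, cyano equatorial): E = 0.00 kcal/mol.
ΔE = 0.67 − 0.00 = 0.67 kcal/mol; chair II is more stable.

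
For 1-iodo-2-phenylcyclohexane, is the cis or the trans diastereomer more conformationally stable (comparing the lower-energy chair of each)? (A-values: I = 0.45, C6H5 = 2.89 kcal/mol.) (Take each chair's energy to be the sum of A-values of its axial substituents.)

trans

At 1,2 positions (parity opposite): cis → (a,e or e,a); trans → (e,e or a,a).
Best chair for cis: E = 0.45 kcal/mol; best chair for trans: E = 0.00 kcal/mol.
The trans isomer is lower by 0.45 kcal/mol.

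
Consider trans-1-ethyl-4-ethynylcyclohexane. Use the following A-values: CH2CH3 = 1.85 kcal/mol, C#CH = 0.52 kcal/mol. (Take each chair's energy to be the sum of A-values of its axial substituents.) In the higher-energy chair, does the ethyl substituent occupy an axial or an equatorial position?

C1 and C4 have opposite parity, so for the trans isomer the two substituents are e,e in one chair and a,a in the other.
Chair I (ethyl axial, ethynyl axial): E = 2.37 kcal/mol.
Chair II (ethyl equatorial, ethynyl equatorial): E = 0.00 kcal/mol.
Chair I is the less stable (higher-energy) conformer, and in that chair the ethyl group is axial.

axial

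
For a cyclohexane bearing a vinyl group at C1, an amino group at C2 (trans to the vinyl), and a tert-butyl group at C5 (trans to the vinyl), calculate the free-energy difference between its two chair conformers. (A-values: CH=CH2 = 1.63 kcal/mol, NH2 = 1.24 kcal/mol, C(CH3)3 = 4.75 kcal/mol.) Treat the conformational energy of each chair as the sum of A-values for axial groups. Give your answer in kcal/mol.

Chair I (vinyl axial, amino axial, tert-butyl equatorial): E = 2.87 kcal/mol.
Chair II (vinyl equatorial, amino equatorial, tert-butyl axial): E = 4.75 kcal/mol.
ΔE = 4.75 − 2.87 = 1.88 kcal/mol; chair I is more stable.

1.88 kcal/mol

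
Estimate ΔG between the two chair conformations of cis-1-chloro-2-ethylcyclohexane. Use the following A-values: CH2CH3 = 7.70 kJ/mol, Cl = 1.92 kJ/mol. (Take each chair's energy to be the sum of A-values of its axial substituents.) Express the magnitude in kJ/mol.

5.78 kJ/mol

C1 and C2 have opposite parity, so for the cis isomer the two substituents are one axial and one equatorial in each chair.
Chair I (ethyl axial, chloro equatorial): E = 7.70 kJ/mol.
Chair II (ethyl equatorial, chloro axial): E = 1.92 kJ/mol.
ΔE = 7.70 − 1.92 = 5.78 kJ/mol; chair II is more stable.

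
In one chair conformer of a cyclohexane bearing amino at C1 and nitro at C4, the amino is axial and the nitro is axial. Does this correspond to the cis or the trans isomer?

C1 and C4 have opposite parity, so their axial bonds point in opposite directions.
With opposite-parity carbons, two substituents on the same face are one axial and one equatorial; opposite faces give both axial or both equatorial.
Here the groups are axial/axial → opposite face → trans.

trans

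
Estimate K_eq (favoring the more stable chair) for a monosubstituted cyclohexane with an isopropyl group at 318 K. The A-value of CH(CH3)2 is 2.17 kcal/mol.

K ≈ 31.0

One chair has the isopropyl group axial (E = 2.17 kcal/mol) and the other has it equatorial (E = 0).
ΔG = 2.17 kcal/mol between the two chairs.
K = exp(ΔG/RT) with R = 1.987×10⁻³ kcal mol⁻¹ K⁻¹ and T = 318 K gives K ≈ 31.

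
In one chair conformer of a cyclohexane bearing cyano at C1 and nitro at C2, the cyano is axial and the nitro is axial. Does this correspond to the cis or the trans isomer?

trans

C1 and C2 have opposite parity, so their axial bonds point in opposite directions.
With opposite-parity carbons, two substituents on the same face are one axial and one equatorial; opposite faces give both axial or both equatorial.
Here the groups are axial/axial → opposite face → trans.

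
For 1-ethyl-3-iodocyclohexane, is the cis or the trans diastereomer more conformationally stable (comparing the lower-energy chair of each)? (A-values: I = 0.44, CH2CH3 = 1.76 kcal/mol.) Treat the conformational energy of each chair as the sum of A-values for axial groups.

At 1,3 positions (parity same): cis → (e,e or a,a); trans → (a,e or e,a).
Best chair for cis: E = 0.00 kcal/mol; best chair for trans: E = 0.44 kcal/mol.
The cis isomer is lower by 0.44 kcal/mol.

cis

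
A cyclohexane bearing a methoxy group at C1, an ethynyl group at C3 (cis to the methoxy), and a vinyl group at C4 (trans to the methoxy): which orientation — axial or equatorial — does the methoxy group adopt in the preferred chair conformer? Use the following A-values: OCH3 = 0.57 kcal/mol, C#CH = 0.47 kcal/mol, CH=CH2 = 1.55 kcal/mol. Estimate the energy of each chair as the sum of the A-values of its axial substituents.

Chair I (methoxy axial, ethynyl axial, vinyl axial): E = 2.59 kcal/mol.
Chair II (methoxy equatorial, ethynyl equatorial, vinyl equatorial): E = 0.00 kcal/mol.
Chair II is the more stable (lower-energy) conformer, and in that chair the methoxy group is equatorial.

equatorial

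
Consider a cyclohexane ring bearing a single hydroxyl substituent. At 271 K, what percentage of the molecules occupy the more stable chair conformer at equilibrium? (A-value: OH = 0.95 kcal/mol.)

One chair has the hydroxyl group axial (E = 0.95 kcal/mol) and the other has it equatorial (E = 0).
ΔG = 0.95 kcal/mol between the two chairs.
K = exp(ΔG/RT) with R = 1.987×10⁻³ kcal mol⁻¹ K⁻¹ and T = 271 K gives K ≈ 5.84.
Fraction in the lower-energy chair = K/(K+1) = 85.4%.

85.4%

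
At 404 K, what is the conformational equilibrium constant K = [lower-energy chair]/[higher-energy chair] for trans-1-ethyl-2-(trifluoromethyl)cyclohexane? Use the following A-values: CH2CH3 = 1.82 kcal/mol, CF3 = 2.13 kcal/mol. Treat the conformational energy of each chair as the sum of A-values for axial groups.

C1 and C2 have opposite parity, so for the trans isomer the two substituents are e,e in one chair and a,a in the other.
Chair I (ethyl axial, trifluoromethyl axial): E = 3.95 kcal/mol; chair II (ethyl equatorial, trifluoromethyl equatorial): E = 0.00 kcal/mol.
ΔG = 3.95 kcal/mol between the two chairs.
K = exp(ΔG/RT) with R = 1.987×10⁻³ kcal mol⁻¹ K⁻¹ and T = 404 K gives K ≈ 137.

K ≈ 137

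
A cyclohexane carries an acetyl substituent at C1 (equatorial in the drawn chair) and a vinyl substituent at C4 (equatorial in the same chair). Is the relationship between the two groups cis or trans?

C1 and C4 have opposite parity, so their axial bonds point in opposite directions.
With opposite-parity carbons, two substituents on the same face are one axial and one equatorial; opposite faces give both axial or both equatorial.
Here the groups are equatorial/equatorial → opposite face → trans.

trans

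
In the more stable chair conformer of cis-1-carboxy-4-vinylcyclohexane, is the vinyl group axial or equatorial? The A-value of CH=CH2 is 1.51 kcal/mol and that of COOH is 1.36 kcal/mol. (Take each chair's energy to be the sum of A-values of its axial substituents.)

C1 and C4 have opposite parity, so for the cis isomer the two substituents are one axial and one equatorial in each chair.
Chair I (vinyl axial, carboxyl equatorial): E = 1.51 kcal/mol.
Chair II (vinyl equatorial, carboxyl axial): E = 1.36 kcal/mol.
Chair II is the more stable (lower-energy) conformer, and in that chair the vinyl group is equatorial.

equatorial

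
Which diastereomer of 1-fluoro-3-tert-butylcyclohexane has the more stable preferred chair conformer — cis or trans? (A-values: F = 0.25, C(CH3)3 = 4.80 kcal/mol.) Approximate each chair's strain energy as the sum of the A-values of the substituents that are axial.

cis

At 1,3 positions (parity same): cis → (e,e or a,a); trans → (a,e or e,a).
Best chair for cis: E = 0.00 kcal/mol; best chair for trans: E = 0.25 kcal/mol.
The cis isomer is lower by 0.25 kcal/mol.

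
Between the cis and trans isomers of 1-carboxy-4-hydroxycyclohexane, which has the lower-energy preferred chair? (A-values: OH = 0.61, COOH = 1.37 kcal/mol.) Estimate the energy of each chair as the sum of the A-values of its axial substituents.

At 1,4 positions (parity opposite): cis → (a,e or e,a); trans → (e,e or a,a).
Best chair for cis: E = 0.61 kcal/mol; best chair for trans: E = 0.00 kcal/mol.
The trans isomer is lower by 0.61 kcal/mol.

trans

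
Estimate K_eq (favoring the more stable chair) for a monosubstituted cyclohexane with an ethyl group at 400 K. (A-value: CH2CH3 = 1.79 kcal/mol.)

One chair has the ethyl group axial (E = 1.79 kcal/mol) and the other has it equatorial (E = 0).
ΔG = 1.79 kcal/mol between the two chairs.
K = exp(ΔG/RT) with R = 1.987×10⁻³ kcal mol⁻¹ K⁻¹ and T = 400 K gives K ≈ 9.51.

K ≈ 9.51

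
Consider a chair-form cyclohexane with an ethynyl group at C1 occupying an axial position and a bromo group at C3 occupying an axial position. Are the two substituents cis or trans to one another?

C1 and C3 have the same parity, so their axial bonds point in the same direction.
With same-parity carbons, two substituents on the same face are both axial or both equatorial; opposite faces give one of each.
Here the groups are axial/axial → same face → cis.

cis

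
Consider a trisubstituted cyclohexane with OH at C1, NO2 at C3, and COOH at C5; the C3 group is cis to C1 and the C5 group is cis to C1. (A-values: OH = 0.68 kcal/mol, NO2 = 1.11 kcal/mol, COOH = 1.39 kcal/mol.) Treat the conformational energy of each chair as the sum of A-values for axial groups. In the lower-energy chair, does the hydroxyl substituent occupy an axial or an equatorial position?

Chair I (hydroxyl axial, nitro axial, carboxyl axial): E = 3.18 kcal/mol.
Chair II (hydroxyl equatorial, nitro equatorial, carboxyl equatorial): E = 0.00 kcal/mol.
Chair II is the more stable (lower-energy) conformer, and in that chair the hydroxyl group is equatorial.

equatorial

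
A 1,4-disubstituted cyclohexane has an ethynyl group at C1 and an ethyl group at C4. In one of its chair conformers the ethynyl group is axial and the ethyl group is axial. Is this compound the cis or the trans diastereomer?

C1 and C4 have opposite parity, so their axial bonds point in opposite directions.
With opposite-parity carbons, two substituents on the same face are one axial and one equatorial; opposite faces give both axial or both equatorial.
Here the groups are axial/axial → opposite face → trans.

trans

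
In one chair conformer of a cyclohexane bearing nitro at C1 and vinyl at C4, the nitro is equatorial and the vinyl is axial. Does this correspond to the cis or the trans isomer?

cis

C1 and C4 have opposite parity, so their axial bonds point in opposite directions.
With opposite-parity carbons, two substituents on the same face are one axial and one equatorial; opposite faces give both axial or both equatorial.
Here the groups are equatorial/axial → same face → cis.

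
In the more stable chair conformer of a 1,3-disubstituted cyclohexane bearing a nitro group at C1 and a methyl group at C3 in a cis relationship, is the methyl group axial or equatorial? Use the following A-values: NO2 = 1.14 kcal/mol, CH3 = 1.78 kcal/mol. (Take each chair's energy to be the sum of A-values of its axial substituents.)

equatorial

C1 and C3 have the same parity, so for the cis isomer the two substituents are e,e in one chair and a,a in the other.
Chair I (nitro axial, methyl axial): E = 2.92 kcal/mol.
Chair II (nitro equatorial, methyl equatorial): E = 0.00 kcal/mol.
Chair II is the more stable (lower-energy) conformer, and in that chair the methyl group is equatorial.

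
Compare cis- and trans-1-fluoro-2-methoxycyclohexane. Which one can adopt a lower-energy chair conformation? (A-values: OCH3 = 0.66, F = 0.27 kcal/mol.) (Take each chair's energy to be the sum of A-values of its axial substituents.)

At 1,2 positions (parity opposite): cis → (a,e or e,a); trans → (e,e or a,a).
Best chair for cis: E = 0.27 kcal/mol; best chair for trans: E = 0.00 kcal/mol.
The trans isomer is lower by 0.27 kcal/mol.

trans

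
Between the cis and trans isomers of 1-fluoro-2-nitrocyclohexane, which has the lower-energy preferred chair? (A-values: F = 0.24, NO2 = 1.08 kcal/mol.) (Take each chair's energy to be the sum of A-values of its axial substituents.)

At 1,2 positions (parity opposite): cis → (a,e or e,a); trans → (e,e or a,a).
Best chair for cis: E = 0.24 kcal/mol; best chair for trans: E = 0.00 kcal/mol.
The trans isomer is lower by 0.24 kcal/mol.

trans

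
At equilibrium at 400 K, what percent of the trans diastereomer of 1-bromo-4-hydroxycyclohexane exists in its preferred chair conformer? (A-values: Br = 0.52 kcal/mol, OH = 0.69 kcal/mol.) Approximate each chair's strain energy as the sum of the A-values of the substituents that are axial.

C1 and C4 have opposite parity, so for the trans isomer the two substituents are e,e in one chair and a,a in the other.
Chair I (bromo axial, hydroxyl axial): E = 1.21 kcal/mol; chair II (bromo equatorial, hydroxyl equatorial): E = 0.00 kcal/mol.
ΔG = 1.21 kcal/mol between the two chairs.
K = exp(ΔG/RT) with R = 1.987×10⁻³ kcal mol⁻¹ K⁻¹ and T = 400 K gives K ≈ 4.58.
Fraction in the lower-energy chair = K/(K+1) = 82.1%.

82.1%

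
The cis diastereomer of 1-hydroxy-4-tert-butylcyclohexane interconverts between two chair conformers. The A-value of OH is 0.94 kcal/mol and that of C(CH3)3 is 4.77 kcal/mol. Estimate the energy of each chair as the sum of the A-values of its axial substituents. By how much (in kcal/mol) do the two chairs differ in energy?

C1 and C4 have opposite parity, so for the cis isomer the two substituents are one axial and one equatorial in each chair.
Chair I (hydroxyl axial, tert-butyl equatorial): E = 0.94 kcal/mol.
Chair II (hydroxyl equatorial, tert-butyl axial): E = 4.77 kcal/mol.
ΔE = 4.77 − 0.94 = 3.83 kcal/mol; chair I is more stable.

3.83 kcal/mol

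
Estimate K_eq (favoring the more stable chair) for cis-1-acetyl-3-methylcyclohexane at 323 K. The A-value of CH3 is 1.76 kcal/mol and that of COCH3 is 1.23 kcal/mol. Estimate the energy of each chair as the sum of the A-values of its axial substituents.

C1 and C3 have the same parity, so for the cis isomer the two substituents are e,e in one chair and a,a in the other.
Chair I (methyl axial, acetyl axial): E = 2.99 kcal/mol; chair II (methyl equatorial, acetyl equatorial): E = 0.00 kcal/mol.
ΔG = 2.99 kcal/mol between the two chairs.
K = exp(ΔG/RT) with R = 1.987×10⁻³ kcal mol⁻¹ K⁻¹ and T = 323 K gives K ≈ 106.

K ≈ 106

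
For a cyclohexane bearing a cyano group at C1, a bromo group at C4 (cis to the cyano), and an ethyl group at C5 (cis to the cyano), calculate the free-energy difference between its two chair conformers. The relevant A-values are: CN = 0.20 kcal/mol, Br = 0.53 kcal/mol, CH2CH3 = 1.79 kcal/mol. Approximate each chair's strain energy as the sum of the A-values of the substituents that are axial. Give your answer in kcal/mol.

Chair I (cyano axial, bromo equatorial, ethyl axial): E = 1.99 kcal/mol.
Chair II (cyano equatorial, bromo axial, ethyl equatorial): E = 0.53 kcal/mol.
ΔE = 1.99 − 0.53 = 1.46 kcal/mol; chair II is more stable.

1.46 kcal/mol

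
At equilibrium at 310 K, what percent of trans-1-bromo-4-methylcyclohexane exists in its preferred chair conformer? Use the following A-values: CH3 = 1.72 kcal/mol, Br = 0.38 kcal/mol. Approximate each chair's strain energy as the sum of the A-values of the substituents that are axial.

C1 and C4 have opposite parity, so for the trans isomer the two substituents are e,e in one chair and a,a in the other.
Chair I (methyl axial, bromo axial): E = 2.10 kcal/mol; chair II (methyl equatorial, bromo equatorial): E = 0.00 kcal/mol.
ΔG = 2.10 kcal/mol between the two chairs.
K = exp(ΔG/RT) with R = 1.987×10⁻³ kcal mol⁻¹ K⁻¹ and T = 310 K gives K ≈ 30.2.
Fraction in the lower-energy chair = K/(K+1) = 96.8%.

96.8%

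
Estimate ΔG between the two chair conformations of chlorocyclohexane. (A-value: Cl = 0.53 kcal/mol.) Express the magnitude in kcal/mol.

A monosubstituted cyclohexane has one chair with the chloro group axial (E = A = 0.53 kcal/mol) and one with it equatorial (E = 0).
ΔE = 0.53 − 0 = 0.53 kcal/mol.

0.53 kcal/mol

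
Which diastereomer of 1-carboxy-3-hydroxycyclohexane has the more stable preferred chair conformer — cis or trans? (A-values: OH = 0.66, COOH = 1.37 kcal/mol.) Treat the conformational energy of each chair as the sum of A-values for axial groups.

At 1,3 positions (parity same): cis → (e,e or a,a); trans → (a,e or e,a).
Best chair for cis: E = 0.00 kcal/mol; best chair for trans: E = 0.66 kcal/mol.
The cis isomer is lower by 0.66 kcal/mol.

cis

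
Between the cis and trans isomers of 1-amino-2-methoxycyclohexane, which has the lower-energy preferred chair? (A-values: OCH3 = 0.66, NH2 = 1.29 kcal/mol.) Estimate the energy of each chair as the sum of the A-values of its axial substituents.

At 1,2 positions (parity opposite): cis → (a,e or e,a); trans → (e,e or a,a).
Best chair for cis: E = 0.66 kcal/mol; best chair for trans: E = 0.00 kcal/mol.
The trans isomer is lower by 0.66 kcal/mol.

trans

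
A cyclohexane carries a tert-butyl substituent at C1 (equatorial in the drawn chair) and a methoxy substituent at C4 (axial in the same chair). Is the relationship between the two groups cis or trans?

cis

C1 and C4 have opposite parity, so their axial bonds point in opposite directions.
With opposite-parity carbons, two substituents on the same face are one axial and one equatorial; opposite faces give both axial or both equatorial.
Here the groups are equatorial/axial → same face → cis.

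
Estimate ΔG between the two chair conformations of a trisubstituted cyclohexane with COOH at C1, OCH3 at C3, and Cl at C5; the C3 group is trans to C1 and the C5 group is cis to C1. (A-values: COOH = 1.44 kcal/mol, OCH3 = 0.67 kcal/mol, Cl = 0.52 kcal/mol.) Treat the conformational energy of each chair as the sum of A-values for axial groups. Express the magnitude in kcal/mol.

1.29 kcal/mol

Chair I (carboxyl axial, methoxy equatorial, chloro axial): E = 1.96 kcal/mol.
Chair II (carboxyl equatorial, methoxy axial, chloro equatorial): E = 0.67 kcal/mol.
ΔE = 1.96 − 0.67 = 1.29 kcal/mol; chair II is more stable.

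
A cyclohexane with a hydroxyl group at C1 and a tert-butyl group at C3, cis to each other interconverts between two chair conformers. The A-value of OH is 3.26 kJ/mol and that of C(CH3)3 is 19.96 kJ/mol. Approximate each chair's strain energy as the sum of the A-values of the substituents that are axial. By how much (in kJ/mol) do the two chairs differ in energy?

23.22 kJ/mol

C1 and C3 have the same parity, so for the cis isomer the two substituents are e,e in one chair and a,a in the other.
Chair I (hydroxyl axial, tert-butyl axial): E = 23.22 kJ/mol.
Chair II (hydroxyl equatorial, tert-butyl equatorial): E = 0.00 kJ/mol.
ΔE = 23.22 − 0.00 = 23.22 kJ/mol; chair II is more stable.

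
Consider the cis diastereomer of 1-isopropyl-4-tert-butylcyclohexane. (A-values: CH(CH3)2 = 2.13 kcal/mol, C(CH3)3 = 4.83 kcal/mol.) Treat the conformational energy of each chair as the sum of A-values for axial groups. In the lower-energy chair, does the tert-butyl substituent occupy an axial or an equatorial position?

C1 and C4 have opposite parity, so for the cis isomer the two substituents are one axial and one equatorial in each chair.
Chair I (isopropyl axial, tert-butyl equatorial): E = 2.13 kcal/mol.
Chair II (isopropyl equatorial, tert-butyl axial): E = 4.83 kcal/mol.
Chair I is the more stable (lower-energy) conformer, and in that chair the tert-butyl group is equatorial.

equatorial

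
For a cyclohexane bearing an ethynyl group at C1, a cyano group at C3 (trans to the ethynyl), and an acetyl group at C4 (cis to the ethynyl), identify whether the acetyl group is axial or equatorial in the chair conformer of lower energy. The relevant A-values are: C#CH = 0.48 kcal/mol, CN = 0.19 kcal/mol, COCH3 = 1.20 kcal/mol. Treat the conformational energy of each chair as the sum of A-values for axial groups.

Chair I (ethynyl axial, cyano equatorial, acetyl equatorial): E = 0.48 kcal/mol.
Chair II (ethynyl equatorial, cyano axial, acetyl axial): E = 1.39 kcal/mol.
Chair I is the more stable (lower-energy) conformer, and in that chair the acetyl group is equatorial.

equatorial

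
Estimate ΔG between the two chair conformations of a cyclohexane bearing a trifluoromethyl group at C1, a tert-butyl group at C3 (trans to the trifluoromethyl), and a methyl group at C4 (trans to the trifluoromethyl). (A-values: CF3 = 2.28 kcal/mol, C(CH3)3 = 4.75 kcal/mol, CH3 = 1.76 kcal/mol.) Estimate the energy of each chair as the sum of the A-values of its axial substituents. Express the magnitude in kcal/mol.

0.71 kcal/mol

Chair I (trifluoromethyl axial, tert-butyl equatorial, methyl axial): E = 4.04 kcal/mol.
Chair II (trifluoromethyl equatorial, tert-butyl axial, methyl equatorial): E = 4.75 kcal/mol.
ΔE = 4.75 − 4.04 = 0.71 kcal/mol; chair I is more stable.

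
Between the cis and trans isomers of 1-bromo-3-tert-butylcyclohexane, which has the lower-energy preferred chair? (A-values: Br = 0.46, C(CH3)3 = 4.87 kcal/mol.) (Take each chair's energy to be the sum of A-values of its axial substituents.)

cis

At 1,3 positions (parity same): cis → (e,e or a,a); trans → (a,e or e,a).
Best chair for cis: E = 0.00 kcal/mol; best chair for trans: E = 0.46 kcal/mol.
The cis isomer is lower by 0.46 kcal/mol.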